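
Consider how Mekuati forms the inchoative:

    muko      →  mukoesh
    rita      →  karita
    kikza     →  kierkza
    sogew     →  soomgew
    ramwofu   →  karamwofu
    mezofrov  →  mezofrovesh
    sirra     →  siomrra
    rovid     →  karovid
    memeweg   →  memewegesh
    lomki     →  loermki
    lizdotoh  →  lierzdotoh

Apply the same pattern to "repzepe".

rita and kikza both end in -a yet inflect differently (karita, kierkza), so the final letter is not what conditions the rule; the first letter is.
"repzepe" begins with r-. The stems beginning with r- (ramwofu → karamwofu, rovid → karovid, rita → karita) add the prefix ka-.
So repzepe → karepzepe.

karepzepe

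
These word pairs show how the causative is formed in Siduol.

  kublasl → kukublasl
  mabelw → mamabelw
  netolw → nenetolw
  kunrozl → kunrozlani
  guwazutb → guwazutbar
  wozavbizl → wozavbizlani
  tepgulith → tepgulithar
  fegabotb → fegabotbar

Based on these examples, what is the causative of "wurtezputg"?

kunrozl and kublasl both end in -l yet inflect differently (kunrozlani, kukublasl), so the final letter is not what conditions the rule; the second-to-last letter is.
"wurtezputg" has second-to-last letter 't'. The stems whose second-to-last letter is 't' (fegabotb → fegabotbar, tepgulith → tepgulithar, guwazutb → guwazutbar) add -ar.
The other patterns: stems whose second-to-last letter is 'z' add -ani; stems whose second-to-last letter is 'l' or 's' repeat the first consonant+vowel as a prefix.
So wurtezputg → wurtezputgar.

wurtezputgar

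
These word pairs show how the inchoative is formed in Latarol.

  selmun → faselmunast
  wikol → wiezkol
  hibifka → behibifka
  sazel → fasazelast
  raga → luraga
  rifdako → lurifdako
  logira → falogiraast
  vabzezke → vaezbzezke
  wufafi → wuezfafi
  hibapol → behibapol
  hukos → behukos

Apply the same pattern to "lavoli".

falavoliast

sazel and hibapol both end in -l yet inflect differently (fasazelast, behibapol), so the final letter is not what conditions the rule; the first letter is.
"lavoli" begins with l-. The one such stem in the data (logira → falogiraast) adds fa- … -ast around the stem, so the same rule applies.
So lavoli → falavoliast.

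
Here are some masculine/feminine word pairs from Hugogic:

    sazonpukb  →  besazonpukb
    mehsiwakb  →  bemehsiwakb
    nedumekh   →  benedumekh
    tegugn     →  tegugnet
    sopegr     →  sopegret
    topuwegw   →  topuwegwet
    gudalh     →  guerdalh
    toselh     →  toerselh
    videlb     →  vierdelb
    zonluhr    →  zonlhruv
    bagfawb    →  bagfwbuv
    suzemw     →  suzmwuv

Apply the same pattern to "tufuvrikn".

betufuvrikn

"tufuvrikn" has second-to-last letter 'k'. The stems whose second-to-last letter is 'k' (sazonpukb → besazonpukb, mehsiwakb → bemehsiwakb, nedumekh → benedumekh) add the prefix be-.
So tufuvrikn → betufuvrikn.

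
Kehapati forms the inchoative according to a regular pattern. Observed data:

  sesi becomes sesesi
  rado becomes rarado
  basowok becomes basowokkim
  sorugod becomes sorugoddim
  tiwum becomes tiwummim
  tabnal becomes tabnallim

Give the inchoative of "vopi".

"vopi" ends in a vowel. The stems ending in a vowel (sesi → sesesi, rado → rarado) repeat the first consonant+vowel as a prefix.
So vopi → vovopi.

vovopi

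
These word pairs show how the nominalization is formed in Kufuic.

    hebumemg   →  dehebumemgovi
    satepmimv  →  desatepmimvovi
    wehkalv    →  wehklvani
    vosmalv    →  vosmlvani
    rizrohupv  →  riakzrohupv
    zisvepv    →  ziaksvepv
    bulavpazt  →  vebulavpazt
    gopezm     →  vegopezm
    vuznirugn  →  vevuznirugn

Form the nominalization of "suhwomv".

"suhwomv" has second-to-last letter 'm'. The stems whose second-to-last letter is 'm' (hebumemg → dehebumemgovi, satepmimv → desatepmimvovi) add de- … -ovi around the stem.
So suhwomv → desuhwomvovi.

desuhwomvovi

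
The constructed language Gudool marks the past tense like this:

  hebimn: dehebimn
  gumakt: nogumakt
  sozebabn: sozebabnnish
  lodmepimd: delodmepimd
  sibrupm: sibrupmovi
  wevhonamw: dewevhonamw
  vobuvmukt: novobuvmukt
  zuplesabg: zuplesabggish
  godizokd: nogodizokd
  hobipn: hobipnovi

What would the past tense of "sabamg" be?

desabamg

"sabamg" has second-to-last letter 'm'. The stems whose second-to-last letter is 'm' (lodmepimd → delodmepimd, hebimn → dehebimn, wevhonamw → dewevhonamw) add the prefix de-.
The other patterns: stems whose second-to-last letter is 'b' double the final consonant and add -ish; stems whose second-to-last letter is 'k' add the prefix no-; stems whose second-to-last letter is 'p' add -ovi.
So sabamg → desabamg.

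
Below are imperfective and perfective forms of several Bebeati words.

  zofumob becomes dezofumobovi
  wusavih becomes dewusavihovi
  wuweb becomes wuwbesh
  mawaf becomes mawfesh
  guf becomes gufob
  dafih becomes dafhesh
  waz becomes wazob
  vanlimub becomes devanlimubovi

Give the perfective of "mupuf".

"mupuf" has 2 vowels. The stems with 2 vowels (wuweb → wuwbesh, mawaf → mawfesh, dafih → dafhesh) delete the last vowel and add -esh.
So mupuf → mupfesh.

mupfesh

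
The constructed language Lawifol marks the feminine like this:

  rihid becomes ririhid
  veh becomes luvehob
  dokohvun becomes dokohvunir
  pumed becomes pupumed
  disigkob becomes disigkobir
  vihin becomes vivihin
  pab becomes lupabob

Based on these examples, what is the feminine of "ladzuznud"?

ladzuznudir

vihin and dokohvun both end in -n yet inflect differently (vivihin, dokohvunir), so the final letter is not what conditions the rule; the number of vowels is.
"ladzuznud" has 3 vowels. The stems with 3 vowels (dokohvun → dokohvunir, disigkob → disigkobir) add -ir.
The other patterns: stems with 1 vowel add lu- … -ob around the stem; stems with 2 vowels repeat the first consonant+vowel as a prefix.
So ladzuznud → ladzuznudir.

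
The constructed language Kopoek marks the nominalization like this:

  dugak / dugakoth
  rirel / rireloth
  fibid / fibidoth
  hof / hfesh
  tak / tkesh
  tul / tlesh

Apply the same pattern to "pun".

pnesh

dugak and tak both end in -k yet inflect differently (dugakoth, tkesh), so the final letter is not what conditions the rule; the number of vowels is.
"pun" has 1 vowel. The stems with 1 vowel (hof → hfesh, tak → tkesh, tul → tlesh) delete the last vowel and add -esh.
The other pattern: stems with 2 vowels add -oth.
So pun → pnesh.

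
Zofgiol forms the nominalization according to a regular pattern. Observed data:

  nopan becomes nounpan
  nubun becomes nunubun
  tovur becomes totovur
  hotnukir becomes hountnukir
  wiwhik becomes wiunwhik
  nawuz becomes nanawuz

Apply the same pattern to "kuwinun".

"kuwinun" has last vowel 'u'. The stems whose last vowel is 'u' (nubun → nunubun, tovur → totovur, nawuz → nanawuz) repeat the first consonant+vowel as a prefix.
So kuwinun → kukuwinun.

kukuwinun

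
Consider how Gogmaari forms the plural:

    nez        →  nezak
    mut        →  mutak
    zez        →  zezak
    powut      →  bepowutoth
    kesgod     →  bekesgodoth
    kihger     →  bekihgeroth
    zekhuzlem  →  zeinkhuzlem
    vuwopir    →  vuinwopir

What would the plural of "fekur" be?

mut and powut both end in -t yet inflect differently (mutak, bepowutoth), so the final letter is not what conditions the rule; the number of vowels is.
"fekur" has 2 vowels. The stems with 2 vowels (powut → bepowutoth, kesgod → bekesgodoth, kihger → bekihgeroth) add be- … -oth around the stem.
So fekur → befekuroth.

befekuroth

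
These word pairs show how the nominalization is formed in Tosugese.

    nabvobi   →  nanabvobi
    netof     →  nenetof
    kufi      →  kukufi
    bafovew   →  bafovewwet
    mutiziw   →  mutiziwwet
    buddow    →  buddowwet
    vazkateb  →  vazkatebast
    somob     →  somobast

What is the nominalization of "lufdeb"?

lufdebast

nabvobi and mutiziw both have last vowel 'i' yet inflect differently (nanabvobi, mutiziwwet), so the last vowel is not what conditions the rule; the final letter is.
"lufdeb" ends in -b. The stems ending in -b (vazkateb → vazkatebast, somob → somobast) add -ast.
The other patterns: stems ending in -f or -i repeat the first consonant+vowel as a prefix; stems ending in -w double the final consonant and add -et.
So lufdeb → lufdebast.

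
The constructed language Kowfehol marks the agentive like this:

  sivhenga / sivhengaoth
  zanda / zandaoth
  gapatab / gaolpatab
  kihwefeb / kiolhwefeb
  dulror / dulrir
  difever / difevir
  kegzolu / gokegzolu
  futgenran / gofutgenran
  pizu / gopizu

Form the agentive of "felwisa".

felwisaoth

sivhenga and gapatab both have last vowel 'a' yet inflect differently (sivhengaoth, gaolpatab), so the last vowel is not what conditions the rule; the final letter is.
"felwisa" ends in -a. The stems ending in -a (sivhenga → sivhengaoth, zanda → zandaoth) add -oth.
So felwisa → felwisaoth.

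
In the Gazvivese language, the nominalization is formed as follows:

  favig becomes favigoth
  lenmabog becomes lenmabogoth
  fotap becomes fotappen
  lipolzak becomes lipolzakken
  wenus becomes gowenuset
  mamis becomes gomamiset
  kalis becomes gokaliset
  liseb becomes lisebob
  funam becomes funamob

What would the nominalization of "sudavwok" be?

sudavwokken

favig and mamis both have last vowel 'i' yet inflect differently (favigoth, gomamiset), so the last vowel is not what conditions the rule; the final letter is.
"sudavwok" ends in -k. The one such stem in the data (lipolzak → lipolzakken) doubles the final consonant and adds -en (as does fotap), so the same rule applies.
The other patterns: stems ending in -g add -oth; stems ending in -s add go- … -et around the stem; stems ending in -b or -m add -ob.
So sudavwok → sudavwokken.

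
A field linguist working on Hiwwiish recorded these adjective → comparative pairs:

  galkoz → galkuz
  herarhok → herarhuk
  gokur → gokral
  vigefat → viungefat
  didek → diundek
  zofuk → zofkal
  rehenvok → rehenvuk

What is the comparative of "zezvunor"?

zezvunur

"zezvunor" has last vowel 'o'. The stems whose last vowel is 'o' (rehenvok → rehenvuk, herarhok → herarhuk, galkoz → galkuz) change the last vowel to 'u'.
The other patterns: stems whose last vowel is 'u' delete the last vowel and add -al; stems whose last vowel is 'a' or 'e' insert -un- after the first vowel.
So zezvunor → zezvunur.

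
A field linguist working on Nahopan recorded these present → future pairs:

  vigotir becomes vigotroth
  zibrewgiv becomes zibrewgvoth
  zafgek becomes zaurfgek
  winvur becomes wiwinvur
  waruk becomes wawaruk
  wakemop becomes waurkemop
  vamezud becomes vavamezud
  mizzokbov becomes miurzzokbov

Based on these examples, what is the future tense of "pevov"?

peurvov

zibrewgiv and mizzokbov both end in -v yet inflect differently (zibrewgvoth, miurzzokbov), so the final letter is not what conditions the rule; the last vowel is.
"pevov" has last vowel 'o'. The stems whose last vowel is 'o' (wakemop → waurkemop, mizzokbov → miurzzokbov) insert -ur- after the first vowel.
The other patterns: stems whose last vowel is 'i' delete the last vowel and add -oth; stems whose last vowel is 'u' repeat the first consonant+vowel as a prefix.
So pevov → peurvov.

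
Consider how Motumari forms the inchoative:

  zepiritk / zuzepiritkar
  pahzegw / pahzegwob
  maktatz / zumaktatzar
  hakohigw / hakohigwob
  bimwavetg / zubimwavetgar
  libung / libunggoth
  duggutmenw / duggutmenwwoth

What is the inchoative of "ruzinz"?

duggutmenw and hakohigw both end in -w yet inflect differently (duggutmenwwoth, hakohigwob), so the final letter is not what conditions the rule; the second-to-last letter is.
"ruzinz" has second-to-last letter 'n'. The stems whose second-to-last letter is 'n' (duggutmenw → duggutmenwwoth, libung → libunggoth) double the final consonant and add -oth.
The other patterns: stems whose second-to-last letter is 'g' add -ob; stems whose second-to-last letter is 't' add zu- … -ar around the stem.
So ruzinz → ruzinzzoth.

ruzinzzoth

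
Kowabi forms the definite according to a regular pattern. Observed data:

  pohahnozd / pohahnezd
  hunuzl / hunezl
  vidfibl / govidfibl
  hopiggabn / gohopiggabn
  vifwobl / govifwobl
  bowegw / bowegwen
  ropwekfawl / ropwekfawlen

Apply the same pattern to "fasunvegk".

fasunvegken

hunuzl and vidfibl both end in -l yet inflect differently (hunezl, govidfibl), so the final letter is not what conditions the rule; the second-to-last letter is.
"fasunvegk" has second-to-last letter 'g'. The one such stem in the data (bowegw → bowegwen) adds -en, so the same rule applies.
The other patterns: stems whose second-to-last letter is 'z' change the last vowel to 'e'; stems whose second-to-last letter is 'b' add the prefix go-.
So fasunvegk → fasunvegken.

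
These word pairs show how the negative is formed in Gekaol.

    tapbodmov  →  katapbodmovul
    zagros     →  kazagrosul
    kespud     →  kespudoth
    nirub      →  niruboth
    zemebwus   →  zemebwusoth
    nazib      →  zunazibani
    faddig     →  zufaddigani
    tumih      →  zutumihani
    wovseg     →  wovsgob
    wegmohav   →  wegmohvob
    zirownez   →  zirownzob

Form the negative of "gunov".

kagunovul

"gunov" has last vowel 'o'. The stems whose last vowel is 'o' (tapbodmov → katapbodmovul, zagros → kazagrosul) add ka- … -ul around the stem.
So gunov → kagunovul.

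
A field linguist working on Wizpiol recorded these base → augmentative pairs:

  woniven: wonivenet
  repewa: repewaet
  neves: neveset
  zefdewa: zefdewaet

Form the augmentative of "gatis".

Every pair shown (woniven → wonivenet, repewa → repewaet, neves → neveset, …) follows the same rule: add -et.
So gatis → gatiset.

gatiset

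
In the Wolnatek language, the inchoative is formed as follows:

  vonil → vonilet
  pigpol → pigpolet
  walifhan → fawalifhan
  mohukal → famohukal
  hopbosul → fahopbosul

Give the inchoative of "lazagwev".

falazagwev

vonil and mohukal both end in -l yet inflect differently (vonilet, famohukal), so the final letter is not what conditions the rule; the number of vowels is.
"lazagwev" has 3 vowels. The stems with 3 vowels (walifhan → fawalifhan, mohukal → famohukal, hopbosul → fahopbosul) add the prefix fa-.
The other pattern: stems with 2 vowels add -et.
So lazagwev → falazagwev.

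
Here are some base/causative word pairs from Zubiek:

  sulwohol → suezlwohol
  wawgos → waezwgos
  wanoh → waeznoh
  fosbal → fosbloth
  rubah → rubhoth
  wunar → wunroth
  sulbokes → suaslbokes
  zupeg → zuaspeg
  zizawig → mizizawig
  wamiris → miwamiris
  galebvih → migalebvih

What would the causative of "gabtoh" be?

gaezbtoh

sulwohol and fosbal both end in -l yet inflect differently (suezlwohol, fosbloth), so the final letter is not what conditions the rule; the last vowel is.
"gabtoh" has last vowel 'o'. The stems whose last vowel is 'o' (sulwohol → suezlwohol, wawgos → waezwgos, wanoh → waeznoh) insert -ez- after the first vowel.
So gabtoh → gaezbtoh.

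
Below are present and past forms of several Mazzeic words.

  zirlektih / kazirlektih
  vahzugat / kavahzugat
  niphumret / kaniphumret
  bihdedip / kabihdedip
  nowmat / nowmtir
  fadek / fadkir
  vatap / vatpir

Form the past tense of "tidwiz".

vahzugat and nowmat both end in -t yet inflect differently (kavahzugat, nowmtir), so the final letter is not what conditions the rule; the number of vowels is.
"tidwiz" has 2 vowels. The stems with 2 vowels (nowmat → nowmtir, fadek → fadkir, vatap → vatpir) delete the last vowel and add -ir.
So tidwiz → tidwzir.

tidwzir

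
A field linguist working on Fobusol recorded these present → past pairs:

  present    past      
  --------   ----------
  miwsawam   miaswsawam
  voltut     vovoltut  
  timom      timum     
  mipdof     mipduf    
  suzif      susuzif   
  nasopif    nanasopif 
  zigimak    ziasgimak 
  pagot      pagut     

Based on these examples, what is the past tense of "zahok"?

miwsawam and timom both end in -m yet inflect differently (miaswsawam, timum), so the final letter is not what conditions the rule; the last vowel is.
"zahok" has last vowel 'o'. The stems whose last vowel is 'o' (pagot → pagut, timom → timum, mipdof → mipduf) change the last vowel to 'u'.
The other patterns: stems whose last vowel is 'a' insert -as- after the first vowel; stems whose last vowel is 'i' or 'u' repeat the first consonant+vowel as a prefix.
So zahok → zahuk.

zahuk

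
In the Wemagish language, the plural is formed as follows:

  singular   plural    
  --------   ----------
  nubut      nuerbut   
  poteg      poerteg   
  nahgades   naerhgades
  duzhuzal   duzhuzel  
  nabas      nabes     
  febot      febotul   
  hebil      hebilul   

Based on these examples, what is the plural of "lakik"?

nahgades and nabas both end in -s yet inflect differently (naerhgades, nabes), so the final letter is not what conditions the rule; the last vowel is.
"lakik" has last vowel 'i'. The one such stem in the data (hebil → hebilul) adds -ul, so the same rule applies.
So lakik → lakikul.

lakikul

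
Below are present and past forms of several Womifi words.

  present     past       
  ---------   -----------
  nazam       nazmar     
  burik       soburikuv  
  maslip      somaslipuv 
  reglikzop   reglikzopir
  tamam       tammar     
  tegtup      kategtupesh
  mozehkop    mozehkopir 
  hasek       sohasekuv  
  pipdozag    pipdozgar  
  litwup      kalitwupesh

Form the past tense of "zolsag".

zolsgar

litwup and mozehkop both end in -p yet inflect differently (kalitwupesh, mozehkopir), so the final letter is not what conditions the rule; the last vowel is.
"zolsag" has last vowel 'a'. The stems whose last vowel is 'a' (pipdozag → pipdozgar, tamam → tammar, nazam → nazmar) delete the last vowel and add -ar.
So zolsag → zolsgar.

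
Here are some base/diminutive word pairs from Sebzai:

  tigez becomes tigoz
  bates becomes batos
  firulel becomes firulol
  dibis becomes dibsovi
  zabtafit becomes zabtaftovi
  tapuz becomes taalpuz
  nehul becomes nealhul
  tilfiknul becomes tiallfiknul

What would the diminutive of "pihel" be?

bates and dibis both end in -s yet inflect differently (batos, dibsovi), so the final letter is not what conditions the rule; the last vowel is.
"pihel" has last vowel 'e'. The stems whose last vowel is 'e' (tigez → tigoz, bates → batos, firulel → firulol) change the last vowel to 'o'.
The other patterns: stems whose last vowel is 'i' delete the last vowel and add -ovi; stems whose last vowel is 'u' insert -al- after the first vowel.
So pihel → pihol.

pihol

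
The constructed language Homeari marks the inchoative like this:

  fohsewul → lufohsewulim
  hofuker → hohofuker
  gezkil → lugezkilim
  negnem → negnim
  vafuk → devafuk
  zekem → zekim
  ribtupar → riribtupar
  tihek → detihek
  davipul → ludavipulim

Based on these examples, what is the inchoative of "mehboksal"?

lumehboksalim

vafuk and fohsewul both have last vowel 'u' yet inflect differently (devafuk, lufohsewulim), so the last vowel is not what conditions the rule; the final letter is.
"mehboksal" ends in -l. The stems ending in -l (gezkil → lugezkilim, fohsewul → lufohsewulim, davipul → ludavipulim) add lu- … -im around the stem.
So mehboksal → lumehboksalim.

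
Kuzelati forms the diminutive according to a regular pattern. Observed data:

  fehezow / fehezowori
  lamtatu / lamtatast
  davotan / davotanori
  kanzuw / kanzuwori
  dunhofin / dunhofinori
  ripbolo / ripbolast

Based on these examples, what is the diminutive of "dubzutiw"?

ripbolo and fehezow both have last vowel 'o' yet inflect differently (ripbolast, fehezowori), so the last vowel is not what conditions the rule; whether the stem ends in a vowel or a consonant is.
"dubzutiw" ends in a consonant. The stems ending in a consonant (fehezow → fehezowori, davotan → davotanori, dunhofin → dunhofinori) add -ori.
The other pattern: stems ending in a vowel drop the final letter and add -ast.
So dubzutiw → dubzutiwori.

dubzutiwori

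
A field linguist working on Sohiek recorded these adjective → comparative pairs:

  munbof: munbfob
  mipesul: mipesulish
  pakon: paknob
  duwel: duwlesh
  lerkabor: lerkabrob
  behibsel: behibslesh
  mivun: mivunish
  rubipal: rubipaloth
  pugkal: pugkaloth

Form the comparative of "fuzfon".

fuzfnob

"fuzfon" has last vowel 'o'. The stems whose last vowel is 'o' (munbof → munbfob, pakon → paknob, lerkabor → lerkabrob) delete the last vowel and add -ob.
The other patterns: stems whose last vowel is 'e' delete the last vowel and add -esh; stems whose last vowel is 'u' add -ish; stems whose last vowel is 'a' add -oth.
So fuzfon → fuzfnob.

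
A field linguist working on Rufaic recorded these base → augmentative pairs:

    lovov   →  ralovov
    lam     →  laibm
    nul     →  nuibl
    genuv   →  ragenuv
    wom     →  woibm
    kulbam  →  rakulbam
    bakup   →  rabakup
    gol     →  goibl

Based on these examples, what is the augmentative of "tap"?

"tap" has 1 vowel. The stems with 1 vowel (lam → laibm, gol → goibl, wom → woibm) insert -ib- after the first vowel.
So tap → taibp.

taibp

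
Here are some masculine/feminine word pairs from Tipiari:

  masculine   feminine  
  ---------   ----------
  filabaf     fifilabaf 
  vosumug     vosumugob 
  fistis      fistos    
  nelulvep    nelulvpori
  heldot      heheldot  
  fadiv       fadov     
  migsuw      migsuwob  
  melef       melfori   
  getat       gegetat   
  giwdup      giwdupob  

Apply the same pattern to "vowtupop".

"vowtupop" has last vowel 'o'. The one such stem in the data (heldot → heheldot) repeats the first consonant+vowel as a prefix (as do filabaf, getat), so the same rule applies.
The other patterns: stems whose last vowel is 'e' delete the last vowel and add -ori; stems whose last vowel is 'u' add -ob; stems whose last vowel is 'i' change the last vowel to 'o'.
So vowtupop → vovowtupop.

vovowtupop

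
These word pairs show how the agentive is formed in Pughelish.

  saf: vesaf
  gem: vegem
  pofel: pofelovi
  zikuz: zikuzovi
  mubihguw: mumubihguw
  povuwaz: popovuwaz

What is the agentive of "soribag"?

"soribag" has 3 vowels. The stems with 3 vowels (mubihguw → mumubihguw, povuwaz → popovuwaz) repeat the first consonant+vowel as a prefix.
The other patterns: stems with 1 vowel add the prefix ve-; stems with 2 vowels add -ovi.
So soribag → sosoribag.

sosoribag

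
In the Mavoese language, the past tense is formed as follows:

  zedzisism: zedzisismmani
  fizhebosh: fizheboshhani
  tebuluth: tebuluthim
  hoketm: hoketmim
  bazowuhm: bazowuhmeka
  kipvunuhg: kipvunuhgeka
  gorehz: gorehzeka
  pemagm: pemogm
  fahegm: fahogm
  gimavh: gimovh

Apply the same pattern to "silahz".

silahzeka

fizhebosh and tebuluth both end in -h yet inflect differently (fizheboshhani, tebuluthim), so the final letter is not what conditions the rule; the second-to-last letter is.
"silahz" has second-to-last letter 'h'. The stems whose second-to-last letter is 'h' (bazowuhm → bazowuhmeka, kipvunuhg → kipvunuhgeka, gorehz → gorehzeka) add -eka.
So silahz → silahzeka.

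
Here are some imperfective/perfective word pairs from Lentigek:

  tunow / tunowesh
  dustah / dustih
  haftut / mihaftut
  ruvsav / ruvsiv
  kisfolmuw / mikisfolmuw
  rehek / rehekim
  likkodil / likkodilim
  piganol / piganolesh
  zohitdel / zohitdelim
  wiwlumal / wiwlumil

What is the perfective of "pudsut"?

likkodil and wiwlumal both end in -l yet inflect differently (likkodilim, wiwlumil), so the final letter is not what conditions the rule; the last vowel is.
"pudsut" has last vowel 'u'. The stems whose last vowel is 'u' (kisfolmuw → mikisfolmuw, haftut → mihaftut) add the prefix mi-.
So pudsut → mipudsut.

mipudsut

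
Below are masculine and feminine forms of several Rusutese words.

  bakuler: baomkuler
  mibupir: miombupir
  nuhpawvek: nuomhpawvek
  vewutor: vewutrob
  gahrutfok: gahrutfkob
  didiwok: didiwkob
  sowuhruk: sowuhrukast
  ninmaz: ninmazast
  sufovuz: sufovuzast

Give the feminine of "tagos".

tagsob

bakuler and vewutor both end in -r yet inflect differently (baomkuler, vewutrob), so the final letter is not what conditions the rule; the last vowel is.
"tagos" has last vowel 'o'. The stems whose last vowel is 'o' (vewutor → vewutrob, gahrutfok → gahrutfkob, didiwok → didiwkob) delete the last vowel and add -ob.
The other patterns: stems whose last vowel is 'e' or 'i' insert -om- after the first vowel; stems whose last vowel is 'a' or 'u' add -ast.
So tagos → tagsob.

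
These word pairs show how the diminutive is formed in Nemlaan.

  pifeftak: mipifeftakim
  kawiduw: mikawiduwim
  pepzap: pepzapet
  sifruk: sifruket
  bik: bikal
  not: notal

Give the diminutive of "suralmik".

"suralmik" has 3 vowels. The stems with 3 vowels (kawiduw → mikawiduwim, pifeftak → mipifeftakim) add mi- … -im around the stem.
The other patterns: stems with 1 vowel add -al; stems with 2 vowels add -et.
So suralmik → misuralmikim.

misuralmikim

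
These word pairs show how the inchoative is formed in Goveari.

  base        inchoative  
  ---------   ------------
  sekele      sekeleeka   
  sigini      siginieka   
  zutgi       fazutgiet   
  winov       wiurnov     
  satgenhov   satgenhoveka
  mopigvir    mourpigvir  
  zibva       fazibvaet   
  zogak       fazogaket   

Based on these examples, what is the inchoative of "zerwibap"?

"zerwibap" begins with z-. The stems beginning with z- (zutgi → fazutgiet, zogak → fazogaket, zibva → fazibvaet) add fa- … -et around the stem.
The other patterns: stems beginning with s- add -eka; stems beginning with m- or w- insert -ur- after the first vowel.
So zerwibap → fazerwibapet.

fazerwibapet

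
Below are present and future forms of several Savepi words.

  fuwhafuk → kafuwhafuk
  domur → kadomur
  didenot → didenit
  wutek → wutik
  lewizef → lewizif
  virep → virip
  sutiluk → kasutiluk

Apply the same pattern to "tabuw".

sutiluk and wutek both end in -k yet inflect differently (kasutiluk, wutik), so the final letter is not what conditions the rule; the last vowel is.
"tabuw" has last vowel 'u'. The stems whose last vowel is 'u' (sutiluk → kasutiluk, fuwhafuk → kafuwhafuk, domur → kadomur) add the prefix ka-.
So tabuw → katabuw.

katabuw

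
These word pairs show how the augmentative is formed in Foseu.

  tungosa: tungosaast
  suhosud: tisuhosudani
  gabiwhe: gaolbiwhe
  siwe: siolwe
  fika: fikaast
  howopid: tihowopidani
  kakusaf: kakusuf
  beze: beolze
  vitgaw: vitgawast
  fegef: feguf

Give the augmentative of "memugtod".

gabiwhe and fegef both have last vowel 'e' yet inflect differently (gaolbiwhe, feguf), so the last vowel is not what conditions the rule; the final letter is.
"memugtod" ends in -d. The stems ending in -d (suhosud → tisuhosudani, howopid → tihowopidani) add ti- … -ani around the stem.
The other patterns: stems ending in -e insert -ol- after the first vowel; stems ending in -f change the last vowel to 'u'; stems ending in -a or -w add -ast.
So memugtod → timemugtodani.

timemugtodani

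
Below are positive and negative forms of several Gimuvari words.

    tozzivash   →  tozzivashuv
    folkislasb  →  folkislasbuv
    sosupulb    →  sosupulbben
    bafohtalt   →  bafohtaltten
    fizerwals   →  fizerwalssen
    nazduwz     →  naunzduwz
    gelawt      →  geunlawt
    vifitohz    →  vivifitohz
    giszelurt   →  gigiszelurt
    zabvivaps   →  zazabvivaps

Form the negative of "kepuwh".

folkislasb and sosupulb both end in -b yet inflect differently (folkislasbuv, sosupulbben), so the final letter is not what conditions the rule; the second-to-last letter is.
"kepuwh" has second-to-last letter 'w'. The stems whose second-to-last letter is 'w' (nazduwz → naunzduwz, gelawt → geunlawt) insert -un- after the first vowel.
The other patterns: stems whose second-to-last letter is 's' add -uv; stems whose second-to-last letter is 'l' double the final consonant and add -en; stems whose second-to-last letter is 'h', 'p' or 'r' repeat the first consonant+vowel as a prefix.
So kepuwh → keunpuwh.

keunpuwh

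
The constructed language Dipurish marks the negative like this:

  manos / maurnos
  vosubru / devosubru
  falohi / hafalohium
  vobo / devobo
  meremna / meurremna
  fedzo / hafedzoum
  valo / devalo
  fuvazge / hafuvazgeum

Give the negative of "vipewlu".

devipewlu

fedzo and valo both end in -o yet inflect differently (hafedzoum, devalo), so the final letter is not what conditions the rule; the first letter is.
"vipewlu" begins with v-. The stems beginning with v- (valo → devalo, vobo → devobo, vosubru → devosubru) add the prefix de-.
The other patterns: stems beginning with f- add ha- … -um around the stem; stems beginning with m- insert -ur- after the first vowel.
So vipewlu → devipewlu.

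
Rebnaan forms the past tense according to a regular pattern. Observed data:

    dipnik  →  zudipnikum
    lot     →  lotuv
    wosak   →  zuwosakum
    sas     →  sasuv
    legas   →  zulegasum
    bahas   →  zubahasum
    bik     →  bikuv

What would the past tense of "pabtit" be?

zupabtitum

legas and sas both end in -s yet inflect differently (zulegasum, sasuv), so the final letter is not what conditions the rule; the number of vowels is.
"pabtit" has 2 vowels. The stems with 2 vowels (dipnik → zudipnikum, legas → zulegasum, bahas → zubahasum) add zu- … -um around the stem.
The other pattern: stems with 1 vowel add -uv.
So pabtit → zupabtitum.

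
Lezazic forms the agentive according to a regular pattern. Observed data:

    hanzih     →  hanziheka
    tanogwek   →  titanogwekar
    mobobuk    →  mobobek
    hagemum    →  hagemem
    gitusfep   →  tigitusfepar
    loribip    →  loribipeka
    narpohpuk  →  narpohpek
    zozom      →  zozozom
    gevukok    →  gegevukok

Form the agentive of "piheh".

mobobuk and tanogwek both end in -k yet inflect differently (mobobek, titanogwekar), so the final letter is not what conditions the rule; the last vowel is.
"piheh" has last vowel 'e'. The stems whose last vowel is 'e' (gitusfep → tigitusfepar, tanogwek → titanogwekar) add ti- … -ar around the stem.
The other patterns: stems whose last vowel is 'u' change the last vowel to 'e'; stems whose last vowel is 'i' add -eka; stems whose last vowel is 'o' repeat the first consonant+vowel as a prefix.
So piheh → tipihehar.

tipihehar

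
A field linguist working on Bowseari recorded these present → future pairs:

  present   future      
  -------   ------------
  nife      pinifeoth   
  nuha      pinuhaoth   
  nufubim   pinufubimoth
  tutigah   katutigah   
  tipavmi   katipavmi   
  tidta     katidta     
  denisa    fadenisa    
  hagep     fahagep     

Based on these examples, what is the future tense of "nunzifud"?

pinunzifudoth

nuha and tidta both end in -a yet inflect differently (pinuhaoth, katidta), so the final letter is not what conditions the rule; the first letter is.
"nunzifud" begins with n-. The stems beginning with n- (nife → pinifeoth, nuha → pinuhaoth, nufubim → pinufubimoth) add pi- … -oth around the stem.
So nunzifud → pinunzifudoth.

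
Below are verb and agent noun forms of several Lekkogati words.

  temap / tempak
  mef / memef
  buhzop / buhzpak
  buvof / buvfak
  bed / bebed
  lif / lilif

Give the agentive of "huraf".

hurfak

mef and buvof both end in -f yet inflect differently (memef, buvfak), so the final letter is not what conditions the rule; the number of vowels is.
"huraf" has 2 vowels. The stems with 2 vowels (buhzop → buhzpak, buvof → buvfak, temap → tempak) delete the last vowel and add -ak.
The other pattern: stems with 1 vowel repeat the first consonant+vowel as a prefix.
So huraf → hurfak.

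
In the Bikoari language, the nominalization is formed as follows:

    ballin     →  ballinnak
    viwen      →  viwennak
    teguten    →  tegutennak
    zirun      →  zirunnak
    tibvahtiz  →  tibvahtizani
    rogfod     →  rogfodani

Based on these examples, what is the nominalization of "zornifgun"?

ballin and tibvahtiz both have last vowel 'i' yet inflect differently (ballinnak, tibvahtizani), so the last vowel is not what conditions the rule; the final letter is.
"zornifgun" ends in -n. The stems ending in -n (ballin → ballinnak, viwen → viwennak, teguten → tegutennak) double the final consonant and add -ak.
So zornifgun → zornifgunnak.

zornifgunnak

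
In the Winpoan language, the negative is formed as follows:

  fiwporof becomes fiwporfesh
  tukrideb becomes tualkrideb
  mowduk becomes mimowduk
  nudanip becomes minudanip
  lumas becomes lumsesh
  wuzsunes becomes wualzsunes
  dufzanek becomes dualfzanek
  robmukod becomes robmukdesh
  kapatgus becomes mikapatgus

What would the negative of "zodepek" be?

zoaldepek

kapatgus and lumas both end in -s yet inflect differently (mikapatgus, lumsesh), so the final letter is not what conditions the rule; the last vowel is.
"zodepek" has last vowel 'e'. The stems whose last vowel is 'e' (tukrideb → tualkrideb, wuzsunes → wualzsunes, dufzanek → dualfzanek) insert -al- after the first vowel.
The other patterns: stems whose last vowel is 'i' or 'u' add the prefix mi-; stems whose last vowel is 'a' or 'o' delete the last vowel and add -esh.
So zodepek → zoaldepek.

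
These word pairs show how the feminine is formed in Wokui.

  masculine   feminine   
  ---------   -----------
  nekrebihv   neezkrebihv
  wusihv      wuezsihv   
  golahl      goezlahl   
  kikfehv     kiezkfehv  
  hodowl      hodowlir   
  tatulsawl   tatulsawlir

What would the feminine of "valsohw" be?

"valsohw" has second-to-last letter 'h'. The stems whose second-to-last letter is 'h' (nekrebihv → neezkrebihv, wusihv → wuezsihv, golahl → goezlahl) insert -ez- after the first vowel.
The other pattern: stems whose second-to-last letter is 'w' add -ir.
So valsohw → vaezlsohw.

vaezlsohw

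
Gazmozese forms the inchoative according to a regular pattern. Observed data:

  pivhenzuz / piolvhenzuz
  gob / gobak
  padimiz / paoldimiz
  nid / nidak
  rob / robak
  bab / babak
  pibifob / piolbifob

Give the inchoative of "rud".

"rud" has 1 vowel. The stems with 1 vowel (gob → gobak, rob → robak, bab → babak) add -ak.
The other pattern: stems with 3 vowels insert -ol- after the first vowel.
So rud → rudak.

rudak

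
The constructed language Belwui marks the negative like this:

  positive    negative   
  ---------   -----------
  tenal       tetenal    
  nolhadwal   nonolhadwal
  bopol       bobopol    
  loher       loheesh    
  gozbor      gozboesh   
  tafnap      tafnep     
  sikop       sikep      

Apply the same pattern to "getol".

bopol and gozbor both have last vowel 'o' yet inflect differently (bobopol, gozboesh), so the last vowel is not what conditions the rule; the final letter is.
"getol" ends in -l. The stems ending in -l (tenal → tetenal, nolhadwal → nonolhadwal, bopol → bobopol) repeat the first consonant+vowel as a prefix.
The other patterns: stems ending in -r drop the final letter and add -esh; stems ending in -p change the last vowel to 'e'.
So getol → gegetol.

gegetol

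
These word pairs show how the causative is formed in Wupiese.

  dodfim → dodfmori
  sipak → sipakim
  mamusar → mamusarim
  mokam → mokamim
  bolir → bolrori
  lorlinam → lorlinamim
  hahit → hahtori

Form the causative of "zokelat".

zokelatim

mokam and dodfim both end in -m yet inflect differently (mokamim, dodfmori), so the final letter is not what conditions the rule; the last vowel is.
"zokelat" has last vowel 'a'. The stems whose last vowel is 'a' (mokam → mokamim, sipak → sipakim, mamusar → mamusarim) add -im.
The other pattern: stems whose last vowel is 'i' delete the last vowel and add -ori.
So zokelat → zokelatim.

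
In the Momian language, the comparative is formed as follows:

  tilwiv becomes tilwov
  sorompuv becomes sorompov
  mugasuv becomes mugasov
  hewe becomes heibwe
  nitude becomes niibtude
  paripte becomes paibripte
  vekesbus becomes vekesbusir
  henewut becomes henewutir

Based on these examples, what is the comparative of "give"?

giibve

sorompuv and vekesbus both have last vowel 'u' yet inflect differently (sorompov, vekesbusir), so the last vowel is not what conditions the rule; the final letter is.
"give" ends in -e. The stems ending in -e (hewe → heibwe, nitude → niibtude, paripte → paibripte) insert -ib- after the first vowel.
The other patterns: stems ending in -v change the last vowel to 'o'; stems ending in -s or -t add -ir.
So give → giibve.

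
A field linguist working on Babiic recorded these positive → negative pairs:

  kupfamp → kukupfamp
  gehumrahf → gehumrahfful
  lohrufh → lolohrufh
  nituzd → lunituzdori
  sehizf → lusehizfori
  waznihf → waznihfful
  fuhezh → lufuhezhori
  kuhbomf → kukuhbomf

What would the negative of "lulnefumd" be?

"lulnefumd" has second-to-last letter 'm'. The stems whose second-to-last letter is 'm' (kuhbomf → kukuhbomf, kupfamp → kukupfamp) repeat the first consonant+vowel as a prefix.
So lulnefumd → lululnefumd.

lululnefumd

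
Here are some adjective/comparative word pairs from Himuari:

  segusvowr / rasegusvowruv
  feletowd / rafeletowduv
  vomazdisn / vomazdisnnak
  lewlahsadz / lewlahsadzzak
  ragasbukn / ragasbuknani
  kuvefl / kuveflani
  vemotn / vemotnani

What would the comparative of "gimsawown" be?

ragimsawownuv

vomazdisn and ragasbukn both end in -n yet inflect differently (vomazdisnnak, ragasbuknani), so the final letter is not what conditions the rule; the second-to-last letter is.
"gimsawown" has second-to-last letter 'w'. The stems whose second-to-last letter is 'w' (segusvowr → rasegusvowruv, feletowd → rafeletowduv) add ra- … -uv around the stem.
The other patterns: stems whose second-to-last letter is 'd' or 's' double the final consonant and add -ak; stems whose second-to-last letter is 'f', 'k' or 't' add -ani.
So gimsawown → ragimsawownuv.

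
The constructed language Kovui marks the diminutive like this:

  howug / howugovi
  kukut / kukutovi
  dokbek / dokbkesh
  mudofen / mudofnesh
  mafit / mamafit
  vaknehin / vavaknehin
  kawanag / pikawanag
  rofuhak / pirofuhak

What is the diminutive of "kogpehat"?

pikogpehat

kukut and mafit both end in -t yet inflect differently (kukutovi, mamafit), so the final letter is not what conditions the rule; the last vowel is.
"kogpehat" has last vowel 'a'. The stems whose last vowel is 'a' (kawanag → pikawanag, rofuhak → pirofuhak) add the prefix pi-.
So kogpehat → pikogpehat.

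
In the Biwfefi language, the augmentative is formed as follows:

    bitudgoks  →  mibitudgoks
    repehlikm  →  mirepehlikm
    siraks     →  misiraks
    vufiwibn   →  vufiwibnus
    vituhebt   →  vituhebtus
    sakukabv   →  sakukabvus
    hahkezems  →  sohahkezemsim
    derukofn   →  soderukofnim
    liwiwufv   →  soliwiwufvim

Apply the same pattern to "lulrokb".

bitudgoks and hahkezems both end in -s yet inflect differently (mibitudgoks, sohahkezemsim), so the final letter is not what conditions the rule; the second-to-last letter is.
"lulrokb" has second-to-last letter 'k'. The stems whose second-to-last letter is 'k' (bitudgoks → mibitudgoks, repehlikm → mirepehlikm, siraks → misiraks) add the prefix mi-.
So lulrokb → milulrokb.

milulrokb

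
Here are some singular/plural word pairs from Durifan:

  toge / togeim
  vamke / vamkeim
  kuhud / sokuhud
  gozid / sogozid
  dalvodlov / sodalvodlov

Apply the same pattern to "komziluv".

sokomziluv

toge and kuhud both have 2 vowels yet inflect differently (togeim, sokuhud), so the number of vowels is not what conditions the rule; the final letter is.
"komziluv" ends in -v. The one such stem in the data (dalvodlov → sodalvodlov) adds the prefix so-, so the same rule applies.
So komziluv → sokomziluv.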